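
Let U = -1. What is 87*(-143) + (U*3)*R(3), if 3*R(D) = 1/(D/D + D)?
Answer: -49765/4 ≈ -12441.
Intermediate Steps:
R(D) = 1/(3*(1 + D)) (R(D) = 1/(3*(D/D + D)) = 1/(3*(1 + D)))
87*(-143) + (U*3)*R(3) = 87*(-143) + (-1*3)*(1/(3*(1 + 3))) = -12441 - 1/4 = -12441 - 3*1/12 = -12441 - ¼ = -49765/4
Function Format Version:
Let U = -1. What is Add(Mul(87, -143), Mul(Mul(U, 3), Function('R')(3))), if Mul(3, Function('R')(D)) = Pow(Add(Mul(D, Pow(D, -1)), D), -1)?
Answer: Rational(-49765, 4) ≈ -12441.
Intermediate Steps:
Function('R')(D) = Mul(Rational(1, 3), Pow(Add(1, D), -1)) (Function('R')(D) = Mul(Rational(1, 3), Pow(Add(Mul(D, Pow(D, -1)), D), -1)) = Mul(Rational(1, 3), Pow(Add(1, D), -1)))
Add(Mul(87, -143), Mul(Mul(U, 3), Function('R')(3))) = Add(Mul(87, -143), Mul(Mul(-1, 3), Mul(Rational(1, 3), Pow(Add(1, 3), -1)))) = Add(-12441, Mul(-3, Mul(Rational(1, 3), Pow(4, -1)))) = Add(-12441, Mul(-3, Mul(Rational(1, 3), Rational(1, 4)))) = Add(-12441, Mul(-3, Rational(1, 12))) = Add(-12441, Rational(-1, 4)) = Rational(-49765, 4)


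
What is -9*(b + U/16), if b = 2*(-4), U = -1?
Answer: 1161/16 ≈ 72.563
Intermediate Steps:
b = -8
-9*(b + U/16) = -9*(-8 - 1/16) = -9*(-129/16) = 1161/16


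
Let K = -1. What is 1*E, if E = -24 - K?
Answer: -23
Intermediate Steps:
E = -23 (E = -24 - 1*(-1) = -24 + 1 = -23)
1*E = 1*(-23) = -23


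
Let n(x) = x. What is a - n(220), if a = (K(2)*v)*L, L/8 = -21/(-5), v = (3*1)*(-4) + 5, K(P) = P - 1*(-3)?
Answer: -1396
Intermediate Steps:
K(P) = 3 + P (K(P) = P + 3 = 3 + P)
v = -7 (v = 3*(-4) + 5 = -12 + 5 = -7)
L = 168/5 (L = 8*(-21/(-5)) = 8*(-21*(-1/5)) = 8*(21/5) = 168/5 ≈ 33.600)
a = -1176 (a = ((3 + 2)*(-7))*(168/5) = (5*(-7))*(168/5) = -35*168/5 = -1176)
a - n(220) = -1176 - 1*220 = -1176 - 220 = -1396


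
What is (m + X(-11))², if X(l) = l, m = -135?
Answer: 21316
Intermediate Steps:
(m + X(-11))² = (-135 - 11)² = (-146)² = 21316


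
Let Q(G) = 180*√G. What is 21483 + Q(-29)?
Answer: 21483 + 180*I*√29 ≈ 21483.0 + 969.33*I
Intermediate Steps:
21483 + Q(-29) = 21483 + 180*√(-29) = 21483 + 180*(I*√29) = 21483 + 180*I*√29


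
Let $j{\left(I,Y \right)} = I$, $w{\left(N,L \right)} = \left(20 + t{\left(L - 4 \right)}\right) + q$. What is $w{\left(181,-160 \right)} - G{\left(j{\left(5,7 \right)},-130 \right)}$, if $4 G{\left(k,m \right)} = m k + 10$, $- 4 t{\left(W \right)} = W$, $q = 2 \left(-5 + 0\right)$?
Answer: $211$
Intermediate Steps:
$q = -10$ ($q = 2 \left(-5\right) = -10$)
$t{\left(W \right)} = - \frac{W}{4}$
$w{\left(N,L \right)} = 11 - \frac{L}{4}$ ($w{\left(N,L \right)} = \left(20 - \frac{L - 4}{4}\right) - 10 = \left(20 - \frac{-4 + L}{4}\right) - 10 = \left(20 - \left(-1 + \frac{L}{4}\right)\right) - 10 = \left(21 - \frac{L}{4}\right) - 10 = 11 - \frac{L}{4}$)
$G{\left(k,m \right)} = \frac{5}{2} + \frac{k m}{4}$ ($G{\left(k,m \right)} = \frac{m k + 10}{4} = \frac{k m + 10}{4} = \frac{10 + k m}{4} = \frac{5}{2} + \frac{k m}{4}$)
$w{\left(181,-160 \right)} - G{\left(j{\left(5,7 \right)},-130 \right)} = \left(11 - -40\right) - \left(\frac{5}{2} + \frac{1}{4} \cdot 5 \left(-130\right)\right) = \left(11 + 40\right) - \left(\frac{5}{2} - \frac{325}{2}\right) = 51 - -160 = 51 + 160 = 211$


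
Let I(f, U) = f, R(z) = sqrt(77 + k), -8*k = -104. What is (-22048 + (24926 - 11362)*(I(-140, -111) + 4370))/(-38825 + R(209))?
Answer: -445351263080/301476107 - 172061016*sqrt(10)/1507380535 ≈ -1477.6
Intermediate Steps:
k = 13 (k = -1/8*(-104) = 13)
R(z) = 3*sqrt(10) (R(z) = sqrt(77 + 13) = sqrt(90) = 3*sqrt(10))
(-22048 + (24926 - 11362)*(I(-140, -111) + 4370))/(-38825 + R(209)) = (-22048 + (24926 - 11362)*(-140 + 4370))/(-38825 + 3*sqrt(10)) = (-22048 + 13564*4230)/(-38825 + 3*sqrt(10)) = (-22048 + 57375720)/(-38825 + 3*sqrt(10)) = 57353672/(-38825 + 3*sqrt(10))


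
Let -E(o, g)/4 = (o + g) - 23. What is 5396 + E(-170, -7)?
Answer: 6196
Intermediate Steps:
E(o, g) = 92 - 4*g - 4*o (E(o, g) = -4*((o + g) - 23) = -4*((g + o) - 23) = -4*(-23 + g + o) = 92 - 4*g - 4*o)
5396 + E(-170, -7) = 5396 + (92 - 4*(-7) - 4*(-170)) = 5396 + (92 + 28 + 680) = 5396 + 800 = 6196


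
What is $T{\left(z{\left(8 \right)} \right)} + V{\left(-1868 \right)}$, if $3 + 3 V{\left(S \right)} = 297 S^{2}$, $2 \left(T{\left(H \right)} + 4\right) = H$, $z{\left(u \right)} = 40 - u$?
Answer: $345452987$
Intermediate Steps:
$T{\left(H \right)} = -4 + \frac{H}{2}$
$V{\left(S \right)} = -1 + 99 S^{2}$ ($V{\left(S \right)} = -1 + \frac{297 S^{2}}{3} = -1 + 99 S^{2}$)
$T{\left(z{\left(8 \right)} \right)} + V{\left(-1868 \right)} = \left(-4 + \frac{40 - 8}{2}\right) - \left(1 - 99 \left(-1868\right)^{2}\right) = \left(-4 + \frac{40 - 8}{2}\right) + \left(-1 + 99 \cdot 3489424\right) = \left(-4 + \frac{1}{2} \cdot 32\right) + \left(-1 + 345452976\right) = \left(-4 + 16\right) + 345452975 = 12 + 345452975 = 345452987$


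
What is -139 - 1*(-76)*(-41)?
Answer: -3255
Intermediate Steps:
-139 - 1*(-76)*(-41) = -139 + 76*(-41) = -139 - 3116 = -3255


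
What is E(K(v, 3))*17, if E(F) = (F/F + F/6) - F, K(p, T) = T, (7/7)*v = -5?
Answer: -51/2 ≈ -25.500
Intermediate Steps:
v = -5
E(F) = 1 - 5*F/6 (E(F) = (1 + F*(⅙)) - F = (1 + F/6) - F = 1 - 5*F/6)
E(K(v, 3))*17 = (1 - ⅚*3)*17 = (1 - 5/2)*17 = -3/2*17 = -51/2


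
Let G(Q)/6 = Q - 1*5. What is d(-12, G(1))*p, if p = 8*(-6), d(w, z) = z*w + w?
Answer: -13248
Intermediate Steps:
G(Q) = -30 + 6*Q (G(Q) = 6*(Q - 1*5) = 6*(Q - 5) = 6*(-5 + Q) = -30 + 6*Q)
d(w, z) = w + w*z (d(w, z) = w*z + w = w + w*z)
p = -48
d(-12, G(1))*p = -12*(1 + (-30 + 6*1))*(-48) = -12*(1 + (-30 + 6))*(-48) = -12*(1 - 24)*(-48) = -12*(-23)*(-48) = 276*(-48) = -13248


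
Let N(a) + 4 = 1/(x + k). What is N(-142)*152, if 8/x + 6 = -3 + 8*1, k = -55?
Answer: -38456/63 ≈ -610.41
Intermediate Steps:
x = -8 (x = 8/(-6 + (-3 + 8*1)) = 8/(-6 + (-3 + 8)) = 8/(-6 + 5) = 8/(-1) = 8*(-1) = -8)
N(a) = -253/63 (N(a) = -4 + 1/(-8 - 55) = -4 + 1/(-63) = -4 - 1/63 = -253/63)
N(-142)*152 = -253/63*152 = -38456/63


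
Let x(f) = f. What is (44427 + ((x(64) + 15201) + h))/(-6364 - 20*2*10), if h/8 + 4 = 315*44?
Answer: -42635/1691 ≈ -25.213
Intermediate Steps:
h = 110848 (h = -32 + 8*(315*44) = -32 + 8*13860 = -32 + 110880 = 110848)
(44427 + ((x(64) + 15201) + h))/(-6364 - 20*2*10) = (44427 + ((64 + 15201) + 110848))/(-6364 - 20*2*10) = (44427 + (15265 + 110848))/(-6364 - 40*10) = (44427 + 126113)/(-6364 - 400) = 170540/(-6764) = 170540*(-1/6764) = -42635/1691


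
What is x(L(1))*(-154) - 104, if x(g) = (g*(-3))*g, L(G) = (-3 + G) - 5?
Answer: 22534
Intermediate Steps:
L(G) = -8 + G
x(g) = -3*g² (x(g) = (-3*g)*g = -3*g²)
x(L(1))*(-154) - 104 = -3*(-8 + 1)²*(-154) - 104 = -3*(-7)²*(-154) - 104 = -3*49*(-154) - 104 = -147*(-154) - 104 = 22638 - 104 = 22534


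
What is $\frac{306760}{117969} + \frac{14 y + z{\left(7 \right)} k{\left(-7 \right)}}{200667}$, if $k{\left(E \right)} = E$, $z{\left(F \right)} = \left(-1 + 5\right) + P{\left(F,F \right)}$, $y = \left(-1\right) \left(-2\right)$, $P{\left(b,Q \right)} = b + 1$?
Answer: $\frac{6838889184}{2630276147} \approx 2.6001$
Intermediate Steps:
$P{\left(b,Q \right)} = 1 + b$
$y = 2$
$z{\left(F \right)} = 5 + F$ ($z{\left(F \right)} = \left(-1 + 5\right) + \left(1 + F\right) = 4 + \left(1 + F\right) = 5 + F$)
$\frac{306760}{117969} + \frac{14 y + z{\left(7 \right)} k{\left(-7 \right)}}{200667} = \frac{306760}{117969} + \frac{14 \cdot 2 + \left(5 + 7\right) \left(-7\right)}{200667} = 306760 \cdot \frac{1}{117969} + \left(28 + 12 \left(-7\right)\right) \frac{1}{200667} = \frac{306760}{117969} + \left(28 - 84\right) \frac{1}{200667} = \frac{306760}{117969} - \frac{56}{200667} = \frac{6838889184}{2630276147}$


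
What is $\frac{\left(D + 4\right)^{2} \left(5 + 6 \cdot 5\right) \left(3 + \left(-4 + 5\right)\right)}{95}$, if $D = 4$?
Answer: $\frac{1792}{19} \approx 94.316$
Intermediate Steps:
$\frac{\left(D + 4\right)^{2} \left(5 + 6 \cdot 5\right) \left(3 + \left(-4 + 5\right)\right)}{95} = \frac{\left(4 + 4\right)^{2} \left(5 + 6 \cdot 5\right) \left(3 + \left(-4 + 5\right)\right)}{95} = 8^{2} \left(5 + 30\right) \left(3 + 1\right) \frac{1}{95} = 64 \cdot 35 \cdot 4 \cdot \frac{1}{95} = 64 \cdot 140 \cdot \frac{1}{95} = 8960 \cdot \frac{1}{95} = \frac{1792}{19}$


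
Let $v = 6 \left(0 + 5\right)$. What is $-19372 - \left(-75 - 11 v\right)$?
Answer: $-18967$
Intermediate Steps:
$v = 30$ ($v = 6 \cdot 5 = 30$)
$-19372 - \left(-75 - 11 v\right) = -19372 - \left(-75 - 330\right) = -19372 - -405 = -19372 + 405 = -18967$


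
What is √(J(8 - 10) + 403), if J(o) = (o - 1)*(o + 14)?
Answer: √367 ≈ 19.157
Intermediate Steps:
J(o) = (-1 + o)*(14 + o)
√(J(8 - 10) + 403) = √((-14 + (8 - 10)² + 13*(8 - 10)) + 403) = √((-14 + (-2)² + 13*(-2)) + 403) = √((-14 + 4 - 26) + 403) = √(-36 + 403) = √367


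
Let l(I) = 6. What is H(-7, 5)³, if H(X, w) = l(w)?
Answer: 216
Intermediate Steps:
H(X, w) = 6
H(-7, 5)³ = 6³ = 216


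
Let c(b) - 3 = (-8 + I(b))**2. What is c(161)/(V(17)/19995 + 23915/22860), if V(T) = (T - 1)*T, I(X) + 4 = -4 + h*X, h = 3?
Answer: 6645782298960/32293223 ≈ 2.0580e+5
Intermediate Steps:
I(X) = -8 + 3*X (I(X) = -4 + (-4 + 3*X) = -8 + 3*X)
V(T) = T*(-1 + T) (V(T) = (-1 + T)*T = T*(-1 + T))
c(b) = 3 + (-16 + 3*b)**2 (c(b) = 3 + (-8 + (-8 + 3*b))**2 = 3 + (-16 + 3*b)**2)
c(161)/(V(17)/19995 + 23915/22860) = (3 + (-16 + 3*161)**2)/((17*(-1 + 17))/19995 + 23915/22860) = (3 + (-16 + 483)**2)/((17*16)*(1/19995) + 23915*(1/22860)) = (3 + 467**2)/(272*(1/19995) + 4783/4572) = (3 + 218089)/(272/19995 + 4783/4572) = 218092/(32293223/30472380) = 218092*(30472380/32293223) = 6645782298960/32293223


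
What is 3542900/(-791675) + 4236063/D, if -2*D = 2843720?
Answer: -335643718781/45026040620 ≈ -7.4544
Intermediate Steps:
D = -1421860 (D = -½*2843720 = -1421860)
3542900/(-791675) + 4236063/D = 3542900/(-791675) + 4236063/(-1421860) = 3542900*(-1/791675) + 4236063*(-1/1421860) = -141716/31667 - 4236063/1421860 = -335643718781/45026040620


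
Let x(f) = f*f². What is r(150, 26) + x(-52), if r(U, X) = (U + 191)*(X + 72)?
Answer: -107190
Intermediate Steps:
x(f) = f³
r(U, X) = (72 + X)*(191 + U) (r(U, X) = (191 + U)*(72 + X) = (72 + X)*(191 + U))
r(150, 26) + x(-52) = (13752 + 72*150 + 191*26 + 150*26) + (-52)³ = (13752 + 10800 + 4966 + 3900) - 140608 = 33418 - 140608 = -107190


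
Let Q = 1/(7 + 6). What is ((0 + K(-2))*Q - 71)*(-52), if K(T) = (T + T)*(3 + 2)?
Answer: 3772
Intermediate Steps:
Q = 1/13 ≈ 0.076923
K(T) = 10*T (K(T) = (2*T)*5 = 10*T)
((0 + K(-2))*Q - 71)*(-52) = ((0 + 10*(-2))*(1/13) - 71)*(-52) = ((0 - 20)*(1/13) - 71)*(-52) = (-20*1/13 - 71)*(-52) = (-20/13 - 71)*(-52) = -943/13*(-52) = 3772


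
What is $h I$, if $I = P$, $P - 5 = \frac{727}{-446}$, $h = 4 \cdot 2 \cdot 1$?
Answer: $\frac{6012}{223} \approx 26.96$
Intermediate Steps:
$h = 8$ ($h = 8 \cdot 1 = 8$)
$P = \frac{1503}{446}$ ($P = 5 + \frac{727}{-446} = 5 + 727 \left(- \frac{1}{446}\right) = 5 - \frac{727}{446} = \frac{1503}{446} \approx 3.37$)
$I = \frac{1503}{446} \approx 3.37$
$h I = 8 \cdot \frac{1503}{446} = \frac{6012}{223}$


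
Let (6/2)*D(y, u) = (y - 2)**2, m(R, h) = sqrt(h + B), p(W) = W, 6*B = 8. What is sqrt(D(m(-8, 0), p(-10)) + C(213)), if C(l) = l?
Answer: sqrt(1933 - 8*sqrt(3))/3 ≈ 14.603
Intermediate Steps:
B = 4/3 (B = (1/6)*8 = 4/3 ≈ 1.3333)
m(R, h) = sqrt(4/3 + h) (m(R, h) = sqrt(h + 4/3) = sqrt(4/3 + h))
D(y, u) = (-2 + y)**2/3 (D(y, u) = (y - 2)**2/3 = (-2 + y)**2/3)
sqrt(D(m(-8, 0), p(-10)) + C(213)) = sqrt((-2 + sqrt(12 + 9*0)/3)**2/3 + 213) = sqrt((-2 + sqrt(12 + 0)/3)**2/3 + 213) = sqrt((-2 + sqrt(12)/3)**2/3 + 213) = sqrt((-2 + (2*sqrt(3))/3)**2/3 + 213) = sqrt((-2 + 2*sqrt(3)/3)**2/3 + 213) = sqrt(213 + (-2 + 2*sqrt(3)/3)**2/3)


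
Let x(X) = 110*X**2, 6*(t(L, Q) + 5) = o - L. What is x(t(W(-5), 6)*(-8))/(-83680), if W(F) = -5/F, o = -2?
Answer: -1331/523 ≈ -2.5449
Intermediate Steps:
t(L, Q) = -16/3 - L/6 (t(L, Q) = -5 + (-2 - L)/6 = -5 + (-1/3 - L/6) = -16/3 - L/6)
x(t(W(-5), 6)*(-8))/(-83680) = (110*((-16/3 - (-5)/(6*(-5)))*(-8))**2)/(-83680) = (110*((-16/3 - (-5)*(-1)/(6*5))*(-8))**2)*(-1/83680) = (110*((-16/3 - 1/6*1)*(-8))**2)*(-1/83680) = (110*((-16/3 - 1/6)*(-8))**2)*(-1/83680) = (110*(-11/2*(-8))**2)*(-1/83680) = (110*44**2)*(-1/83680) = (110*1936)*(-1/83680) = 212960*(-1/83680) = -1331/523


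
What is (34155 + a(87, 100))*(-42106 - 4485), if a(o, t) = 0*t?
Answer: -1591315605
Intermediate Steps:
a(o, t) = 0
(34155 + a(87, 100))*(-42106 - 4485) = (34155 + 0)*(-42106 - 4485) = 34155*(-46591) = -1591315605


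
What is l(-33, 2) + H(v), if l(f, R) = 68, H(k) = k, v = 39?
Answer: 107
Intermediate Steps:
l(-33, 2) + H(v) = 68 + 39 = 107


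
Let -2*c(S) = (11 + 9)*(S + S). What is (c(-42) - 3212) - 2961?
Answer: -5333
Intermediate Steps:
c(S) = -20*S (c(S) = -(11 + 9)*(S + S)/2 = -10*2*S = -20*S)
(c(-42) - 3212) - 2961 = (-20*(-42) - 3212) - 2961 = (840 - 3212) - 2961 = -2372 - 2961 = -5333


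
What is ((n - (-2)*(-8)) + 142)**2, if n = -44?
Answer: 6724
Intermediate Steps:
((n - (-2)*(-8)) + 142)**2 = ((-44 - (-2)*(-8)) + 142)**2 = ((-44 - 1*16) + 142)**2 = ((-44 - 16) + 142)**2 = (-60 + 142)**2 = 82**2 = 6724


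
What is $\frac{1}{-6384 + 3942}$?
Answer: $- \frac{1}{2442} \approx -0.0004095$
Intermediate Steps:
$\frac{1}{-6384 + 3942} = \frac{1}{-2442} = - \frac{1}{2442}$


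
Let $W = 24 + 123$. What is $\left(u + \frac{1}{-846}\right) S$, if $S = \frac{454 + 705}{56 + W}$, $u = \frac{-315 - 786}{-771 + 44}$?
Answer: $\frac{1078703321}{124853526} \approx 8.6398$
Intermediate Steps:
$W = 147$
$u = \frac{1101}{727}$ ($u = - \frac{1101}{-727} = \left(-1101\right) \left(- \frac{1}{727}\right) = \frac{1101}{727} \approx 1.5144$)
$S = \frac{1159}{203}$ ($S = \frac{454 + 705}{56 + 147} = \frac{1159}{203} \approx 5.7094$)
$\left(u + \frac{1}{-846}\right) S = \left(\frac{1101}{727} + \frac{1}{-846}\right) \frac{1159}{203} = \left(\frac{1101}{727} - \frac{1}{846}\right) \frac{1159}{203} = \frac{930719}{615042} \cdot \frac{1159}{203} = \frac{1078703321}{124853526}$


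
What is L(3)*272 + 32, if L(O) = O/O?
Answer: 304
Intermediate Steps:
L(O) = 1
L(3)*272 + 32 = 1*272 + 32 = 272 + 32 = 304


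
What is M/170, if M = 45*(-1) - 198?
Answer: -243/170 ≈ -1.4294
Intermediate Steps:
M = -243 (M = -45 - 198 = -243)
M/170 = -243/170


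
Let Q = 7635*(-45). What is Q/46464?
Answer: -114525/15488 ≈ -7.3944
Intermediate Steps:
Q = -343575
Q/46464 = -343575/46464 = -343575*1/46464 = -114525/15488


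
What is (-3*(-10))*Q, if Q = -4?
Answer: -120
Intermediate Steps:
(-3*(-10))*Q = -3*(-10)*(-4) = 30*(-4) = -120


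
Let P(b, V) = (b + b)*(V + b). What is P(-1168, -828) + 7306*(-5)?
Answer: 4626126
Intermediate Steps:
P(b, V) = 2*b*(V + b) (P(b, V) = (2*b)*(V + b) = 2*b*(V + b))
P(-1168, -828) + 7306*(-5) = 2*(-1168)*(-828 - 1168) + 7306*(-5) = 2*(-1168)*(-1996) - 36530 = 4662656 - 36530 = 4626126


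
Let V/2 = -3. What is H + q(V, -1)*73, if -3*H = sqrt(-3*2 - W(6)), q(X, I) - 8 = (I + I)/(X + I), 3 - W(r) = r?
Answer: 4234/7 - I*sqrt(3)/3 ≈ 604.86 - 0.57735*I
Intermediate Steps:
W(r) = 3 - r
V = -6 (V = 2*(-3) = -6)
q(X, I) = 8 + 2*I/(I + X) (q(X, I) = 8 + (I + I)/(X + I) = 8 + (2*I)/(I + X) = 8 + 2*I/(I + X))
H = -I*sqrt(3)/3 (H = -sqrt(-3*2 - (3 - 1*6))/3 = -sqrt(-6 - (3 - 6))/3 = -sqrt(-6 - 1*(-3))/3 = -sqrt(-6 + 3)/3 = -I*sqrt(3)/3 ≈ -0.57735*I)
H + q(V, -1)*73 = -I*sqrt(3)/3 + (2*(4*(-6) + 5*(-1))/(-1 - 6))*73 = -I*sqrt(3)/3 + (2*(-24 - 5)/(-7))*73 = -I*sqrt(3)/3 + (2*(-1/7)*(-29))*73 = -I*sqrt(3)/3 + (58/7)*73 = -I*sqrt(3)/3 + 4234/7 = 4234/7 - I*sqrt(3)/3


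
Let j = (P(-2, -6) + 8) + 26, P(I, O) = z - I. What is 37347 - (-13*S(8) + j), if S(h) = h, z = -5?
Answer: 37420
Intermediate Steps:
P(I, O) = -5 - I
j = 31 (j = ((-5 - 1*(-2)) + 8) + 26 = ((-5 + 2) + 8) + 26 = (-3 + 8) + 26 = 5 + 26 = 31)
37347 - (-13*S(8) + j) = 37347 - (-13*8 + 31) = 37347 - (-104 + 31) = 37347 - 1*(-73) = 37347 + 73 = 37420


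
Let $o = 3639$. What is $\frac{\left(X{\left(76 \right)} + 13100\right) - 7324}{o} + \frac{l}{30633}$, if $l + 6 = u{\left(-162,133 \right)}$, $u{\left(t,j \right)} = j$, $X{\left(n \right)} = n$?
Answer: $\frac{59908823}{37157829} \approx 1.6123$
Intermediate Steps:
$l = 127$ ($l = -6 + 133 = 127$)
$\frac{\left(X{\left(76 \right)} + 13100\right) - 7324}{o} + \frac{l}{30633} = \frac{\left(76 + 13100\right) - 7324}{3639} + \frac{127}{30633} = \left(13176 - 7324\right) \frac{1}{3639} + 127 \cdot \frac{1}{30633} = 5852 \cdot \frac{1}{3639} + \frac{127}{30633} = \frac{5852}{3639} + \frac{127}{30633} = \frac{59908823}{37157829}$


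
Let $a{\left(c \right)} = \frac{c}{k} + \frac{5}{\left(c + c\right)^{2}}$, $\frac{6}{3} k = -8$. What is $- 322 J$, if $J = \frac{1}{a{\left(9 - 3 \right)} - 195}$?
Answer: $\frac{46368}{28291} \approx 1.639$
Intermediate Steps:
$k = -4$ ($k = \frac{1}{2} \left(-8\right) = -4$)
$a{\left(c \right)} = - \frac{c}{4} + \frac{5}{4 c^{2}}$ ($a{\left(c \right)} = \frac{c}{-4} + \frac{5}{\left(c + c\right)^{2}} = c \left(- \frac{1}{4}\right) + \frac{5}{\left(2 c\right)^{2}} = - \frac{c}{4} + \frac{5}{4 c^{2}}$)
$J = - \frac{144}{28291}$ ($J = \frac{1}{\frac{5 - \left(9 - 3\right)^{3}}{4 \left(9 - 3\right)^{2}} - 195} = \frac{1}{\frac{5 - 6^{3}}{4 \cdot 36} - 195} = \frac{1}{\frac{1}{4} \cdot \frac{1}{36} \left(5 - 216\right) - 195} = \frac{1}{\frac{1}{4} \cdot \frac{1}{36} \left(-211\right) - 195} = \frac{1}{- \frac{211}{144} - 195} = \frac{1}{- \frac{28291}{144}} = - \frac{144}{28291} \approx -0.00509$)
$- 322 J = \left(-322\right) \left(- \frac{144}{28291}\right) = \frac{46368}{28291}$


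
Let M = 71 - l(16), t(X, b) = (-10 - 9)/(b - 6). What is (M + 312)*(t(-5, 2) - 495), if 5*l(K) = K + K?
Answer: -3692563/20 ≈ -1.8463e+5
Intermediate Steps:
l(K) = 2*K/5 (l(K) = (K + K)/5 = (2*K)/5 = 2*K/5)
t(X, b) = -19/(-6 + b)
M = 323/5 (M = 71 - 2*16/5 = 71 - 1*32/5 = 71 - 32/5 = 323/5 ≈ 64.600)
(M + 312)*(t(-5, 2) - 495) = (323/5 + 312)*(-19/(-6 + 2) - 495) = 1883*(-19/(-4) - 495)/5 = 1883*(-19*(-¼) - 495)/5 = 1883*(19/4 - 495)/5 = (1883/5)*(-1961/4) = -3692563/20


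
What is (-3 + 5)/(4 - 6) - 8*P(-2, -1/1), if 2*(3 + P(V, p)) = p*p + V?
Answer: 27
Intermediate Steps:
P(V, p) = -3 + V/2 + p²/2 (P(V, p) = -3 + (p*p + V)/2 = -3 + (p² + V)/2 = -3 + (V + p²)/2 = -3 + (V/2 + p²/2) = -3 + V/2 + p²/2)
(-3 + 5)/(4 - 6) - 8*P(-2, -1/1) = (-3 + 5)/(4 - 6) - 8*(-3 + (½)*(-2) + (-1/1)²/2) = 2/(-2) - 8*(-3 - 1 + (-1*1)²/2) = 2*(-½) - 8*(-3 - 1 + (½)*(-1)²) = -1 - 8*(-3 - 1 + (½)*1) = -1 - 8*(-3 - 1 + ½) = -1 - 8*(-7/2) = -1 + 28 = 27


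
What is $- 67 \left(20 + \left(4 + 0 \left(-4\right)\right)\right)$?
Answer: $-1608$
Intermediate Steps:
$- 67 \left(20 + \left(4 + 0 \left(-4\right)\right)\right) = - 67 \left(20 + \left(4 + 0\right)\right) = - 67 \left(20 + 4\right) = \left(-67\right) 24 = -1608$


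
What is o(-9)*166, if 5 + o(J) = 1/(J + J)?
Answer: -7553/9 ≈ -839.22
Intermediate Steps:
o(J) = -5 + 1/(2*J) (o(J) = -5 + 1/(J + J) = -5 + 1/(2*J))
o(-9)*166 = (-5 + (½)/(-9))*166 = (-5 + (½)*(-⅑))*166 = (-5 - 1/18)*166 = -91/18*166 = -7553/9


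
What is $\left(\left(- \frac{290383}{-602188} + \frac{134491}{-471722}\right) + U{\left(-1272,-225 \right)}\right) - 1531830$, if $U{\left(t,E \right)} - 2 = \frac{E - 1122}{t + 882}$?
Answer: $- \frac{14141991036746902809}{9232123151420} \approx -1.5318 \cdot 10^{6}$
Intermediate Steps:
$U{\left(t,E \right)} = 2 + \frac{-1122 + E}{882 + t}$ ($U{\left(t,E \right)} = 2 + \frac{E - 1122}{t + 882} = 2 + \frac{E - 1122}{882 + t} = 2 + \frac{-1122 + E}{882 + t}$)
$\left(\left(- \frac{290383}{-602188} + \frac{134491}{-471722}\right) + U{\left(-1272,-225 \right)}\right) - 1531830 = \left(\left(- \frac{290383}{-602188} + \frac{134491}{-471722}\right) + \frac{642 - 225 + 2 \left(-1272\right)}{882 - 1272}\right) - 1531830 = \left(\left(\left(-290383\right) \left(- \frac{1}{602188}\right) + 134491 \left(- \frac{1}{471722}\right)\right) + \frac{642 - 225 - 2544}{-390}\right) - 1531830 = \left(\left(\frac{290383}{602188} - \frac{134491}{471722}\right) - - \frac{709}{130}\right) - 1531830 = \left(\frac{27995591609}{142032663868} + \frac{709}{130}\right) - 1531830 = \frac{52170292795791}{9232123151420} - 1531830 = - \frac{14141991036746902809}{9232123151420}$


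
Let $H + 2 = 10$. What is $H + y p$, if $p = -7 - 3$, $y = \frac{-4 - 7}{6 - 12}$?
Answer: $- \frac{31}{3} \approx -10.333$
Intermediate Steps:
$H = 8$ ($H = -2 + 10 = 8$)
$y = \frac{11}{6}$ ($y = - \frac{11}{6 - 12} = - \frac{11}{-6} = \left(-11\right) \left(- \frac{1}{6}\right) = \frac{11}{6} \approx 1.8333$)
$p = -10$ ($p = -7 - 3 = -10$)
$H + y p = 8 + \frac{11}{6} \left(-10\right) = 8 - \frac{55}{3} = - \frac{31}{3}$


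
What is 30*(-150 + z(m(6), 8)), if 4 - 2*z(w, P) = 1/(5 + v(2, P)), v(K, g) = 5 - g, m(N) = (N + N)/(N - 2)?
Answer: -8895/2 ≈ -4447.5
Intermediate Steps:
m(N) = 2*N/(-2 + N) (m(N) = (2*N)/(-2 + N) = 2*N/(-2 + N))
z(w, P) = 2 - 1/(2*(10 - P)) (z(w, P) = 2 - 1/(2*(5 + (5 - P))) = 2 - 1/(2*(10 - P)))
30*(-150 + z(m(6), 8)) = 30*(-150 + (-39 + 4*8)/(2*(-10 + 8))) = 30*(-150 + (1/2)*(-39 + 32)/(-2)) = 30*(-150 + (1/2)*(-1/2)*(-7)) = 30*(-150 + 7/4) = 30*(-593/4) = -8895/2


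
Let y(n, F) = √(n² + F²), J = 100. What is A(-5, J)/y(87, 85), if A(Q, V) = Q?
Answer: -5*√14794/14794 ≈ -0.041108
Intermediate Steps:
y(n, F) = √(F² + n²)
A(-5, J)/y(87, 85) = -5/√(85² + 87²) = -5/√(7225 + 7569) = -5*√14794/14794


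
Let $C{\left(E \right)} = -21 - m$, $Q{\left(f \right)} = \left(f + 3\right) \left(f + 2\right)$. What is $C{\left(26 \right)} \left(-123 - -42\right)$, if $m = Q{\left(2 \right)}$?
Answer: $3321$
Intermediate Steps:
$Q{\left(f \right)} = \left(2 + f\right) \left(3 + f\right)$ ($Q{\left(f \right)} = \left(3 + f\right) \left(2 + f\right) = \left(2 + f\right) \left(3 + f\right)$)
$m = 20$ ($m = 6 + 2^{2} + 5 \cdot 2 = 6 + 4 + 10 = 20$)
$C{\left(E \right)} = -41$ ($C{\left(E \right)} = -21 - 20 = -41$)
$C{\left(26 \right)} \left(-123 - -42\right) = - 41 \left(-123 - -42\right) = - 41 \left(-123 + 42\right) = \left(-41\right) \left(-81\right) = 3321$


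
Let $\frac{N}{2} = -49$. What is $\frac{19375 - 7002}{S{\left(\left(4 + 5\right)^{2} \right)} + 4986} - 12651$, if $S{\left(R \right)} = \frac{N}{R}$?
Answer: $- \frac{5107066755}{403768} \approx -12649.0$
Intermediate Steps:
$N = -98$ ($N = 2 \left(-49\right) = -98$)
$S{\left(R \right)} = - \frac{98}{R}$
$\frac{19375 - 7002}{S{\left(\left(4 + 5\right)^{2} \right)} + 4986} - 12651 = \frac{19375 - 7002}{- \frac{98}{\left(4 + 5\right)^{2}} + 4986} - 12651 = \frac{12373}{- \frac{98}{9^{2}} + 4986} - 12651 = \frac{12373}{- \frac{98}{81} + 4986} - 12651 = \frac{12373}{\frac{403768}{81}} - 12651 = 12373 \cdot \frac{81}{403768} - 12651 = \frac{1002213}{403768} - 12651 = - \frac{5107066755}{403768}$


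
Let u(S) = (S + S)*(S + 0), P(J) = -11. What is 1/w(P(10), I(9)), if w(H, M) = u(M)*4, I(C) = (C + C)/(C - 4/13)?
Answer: 12769/438048 ≈ 0.029150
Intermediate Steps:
I(C) = 2*C/(-4/13 + C) (I(C) = (2*C)/(C - 4*1/13) = (2*C)/(C - 4/13) = (2*C)/(-4/13 + C) = 2*C/(-4/13 + C))
u(S) = 2*S**2 (u(S) = (2*S)*S = 2*S**2)
w(H, M) = 8*M**2 (w(H, M) = (2*M**2)*4 = 8*M**2)
1/w(P(10), I(9)) = 1/(8*(26*9/(-4 + 13*9))**2) = 1/(8*(26*9/(-4 + 117))**2) = 1/(8*(26*9/113)**2) = 1/(8*(26*9*(1/113))**2) = 1/(8*(234/113)**2) = 1/(8*(54756/12769)) = 1/(438048/12769) = 12769/438048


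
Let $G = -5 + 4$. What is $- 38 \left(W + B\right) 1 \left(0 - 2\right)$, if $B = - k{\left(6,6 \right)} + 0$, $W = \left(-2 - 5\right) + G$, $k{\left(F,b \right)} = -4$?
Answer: $-304$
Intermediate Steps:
$G = -1$
$W = -8$ ($W = \left(-2 - 5\right) - 1 = -7 - 1 = -8$)
$B = 4$ ($B = \left(-1\right) \left(-4\right) + 0 = 4 + 0 = 4$)
$- 38 \left(W + B\right) 1 \left(0 - 2\right) = - 38 \left(-8 + 4\right) 1 \left(0 - 2\right) = \left(-38\right) \left(-4\right) 1 \left(-2\right) = 152 \left(-2\right) = -304$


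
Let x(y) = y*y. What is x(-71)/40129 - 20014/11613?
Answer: -744600673/466018077 ≈ -1.5978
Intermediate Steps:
x(y) = y²
x(-71)/40129 - 20014/11613 = (-71)²/40129 - 20014/11613 = 5041*(1/40129) - 20014*1/11613 = 5041/40129 - 20014/11613 = -744600673/466018077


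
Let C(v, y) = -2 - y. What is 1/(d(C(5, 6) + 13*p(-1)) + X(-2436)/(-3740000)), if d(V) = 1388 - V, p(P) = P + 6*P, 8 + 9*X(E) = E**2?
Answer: 247500/367988867 ≈ 0.00067258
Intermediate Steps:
X(E) = -8/9 + E**2/9
p(P) = 7*P
1/(d(C(5, 6) + 13*p(-1)) + X(-2436)/(-3740000)) = 1/((1388 - ((-2 - 1*6) + 13*(7*(-1)))) + (-8/9 + (1/9)*(-2436)**2)/(-3740000)) = 1/((1388 - ((-2 - 6) + 13*(-7))) + (-8/9 + (1/9)*5934096)*(-1/3740000)) = 1/((1388 - (-8 - 91)) + (-8/9 + 659344)*(-1/3740000)) = 1/((1388 - 1*(-99)) + (5934088/9)*(-1/3740000)) = 1/((1388 + 99) - 43633/247500) = 1/(1487 - 43633/247500) = 1/(367988867/247500) = 247500/367988867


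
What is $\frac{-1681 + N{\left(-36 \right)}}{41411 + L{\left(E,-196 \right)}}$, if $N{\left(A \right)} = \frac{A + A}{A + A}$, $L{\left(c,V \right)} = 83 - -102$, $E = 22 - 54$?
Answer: $- \frac{420}{10399} \approx -0.040389$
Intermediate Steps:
$E = -32$ ($E = 22 - 54 = -32$)
$L{\left(c,V \right)} = 185$ ($L{\left(c,V \right)} = 83 + 102 = 185$)
$N{\left(A \right)} = 1$ ($N{\left(A \right)} = \frac{2 A}{2 A} = 2 A \frac{1}{2 A} = 1$)
$\frac{-1681 + N{\left(-36 \right)}}{41411 + L{\left(E,-196 \right)}} = \frac{-1681 + 1}{41411 + 185} = - \frac{1680}{41596} = \left(-1680\right) \frac{1}{41596} = - \frac{420}{10399}$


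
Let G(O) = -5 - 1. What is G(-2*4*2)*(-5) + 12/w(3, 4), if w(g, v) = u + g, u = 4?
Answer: 222/7 ≈ 31.714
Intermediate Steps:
w(g, v) = 4 + g
G(O) = -6
G(-2*4*2)*(-5) + 12/w(3, 4) = -6*(-5) + 12/(4 + 3) = 30 + 12/7 = 222/7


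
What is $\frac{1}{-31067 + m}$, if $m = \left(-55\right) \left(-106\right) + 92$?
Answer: $- \frac{1}{25145} \approx -3.9769 \cdot 10^{-5}$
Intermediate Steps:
$m = 5922$ ($m = 5830 + 92 = 5922$)
$\frac{1}{-31067 + m} = \frac{1}{-31067 + 5922} = \frac{1}{-25145} = - \frac{1}{25145}$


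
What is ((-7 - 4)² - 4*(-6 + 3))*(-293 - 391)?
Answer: -90972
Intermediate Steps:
((-7 - 4)² - 4*(-6 + 3))*(-293 - 391) = ((-11)² - 4*(-3))*(-684) = (121 + 12)*(-684) = 133*(-684) = -90972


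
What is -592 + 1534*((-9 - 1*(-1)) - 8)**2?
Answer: 392112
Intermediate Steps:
-592 + 1534*((-9 - 1*(-1)) - 8)**2 = -592 + 1534*((-9 + 1) - 8)**2 = -592 + 1534*(-8 - 8)**2 = -592 + 1534*(-16)**2 = -592 + 1534*256 = -592 + 392704 = 392112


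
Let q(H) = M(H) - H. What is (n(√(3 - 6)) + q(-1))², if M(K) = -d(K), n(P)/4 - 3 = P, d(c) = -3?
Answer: 208 + 128*I*√3 ≈ 208.0 + 221.7*I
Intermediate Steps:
n(P) = 12 + 4*P
M(K) = 3 (M(K) = -1*(-3) = 3)
q(H) = 3 - H
(n(√(3 - 6)) + q(-1))² = ((12 + 4*√(3 - 6)) + (3 - 1*(-1)))² = ((12 + 4*√(-3)) + (3 + 1))² = ((12 + 4*(I*√3)) + 4)² = ((12 + 4*I*√3) + 4)² = (16 + 4*I*√3)²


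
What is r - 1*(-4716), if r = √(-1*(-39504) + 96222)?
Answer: 4716 + √135726 ≈ 5084.4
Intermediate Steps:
r = √135726 (r = √(39504 + 96222) = √135726 ≈ 368.41)
r - 1*(-4716) = √135726 - 1*(-4716) = √135726 + 4716 = 4716 + √135726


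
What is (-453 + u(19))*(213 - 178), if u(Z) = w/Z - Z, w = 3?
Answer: -313775/19 ≈ -16514.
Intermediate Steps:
u(Z) = -Z + 3/Z (u(Z) = 3/Z - Z = -Z + 3/Z)
(-453 + u(19))*(213 - 178) = (-453 + (-1*19 + 3/19))*(213 - 178) = (-453 + (-19 + 3*(1/19)))*35 = (-453 + (-19 + 3/19))*35 = (-453 - 358/19)*35 = -8965/19*35 = -313775/19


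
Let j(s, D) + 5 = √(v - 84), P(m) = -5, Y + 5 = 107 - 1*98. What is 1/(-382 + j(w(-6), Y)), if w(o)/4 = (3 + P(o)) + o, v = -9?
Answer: -129/49954 - I*√93/149862 ≈ -0.0025824 - 6.435e-5*I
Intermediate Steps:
Y = 4 (Y = -5 + (107 - 1*98) = -5 + (107 - 98) = -5 + 9 = 4)
w(o) = -8 + 4*o (w(o) = 4*((3 - 5) + o) = 4*(-2 + o) = -8 + 4*o)
j(s, D) = -5 + I*√93 (j(s, D) = -5 + √(-9 - 84) = -5 + √(-93) = -5 + I*√93)
1/(-382 + j(w(-6), Y)) = 1/(-382 + (-5 + I*√93)) = 1/(-387 + I*√93)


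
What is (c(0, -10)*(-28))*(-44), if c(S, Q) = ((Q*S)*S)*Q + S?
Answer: 0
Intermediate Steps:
c(S, Q) = S + Q²*S² (c(S, Q) = (Q*S²)*Q + S = Q²*S² + S = S + Q²*S²)
(c(0, -10)*(-28))*(-44) = ((0*(1 + 0*(-10)²))*(-28))*(-44) = ((0*(1 + 0*100))*(-28))*(-44) = ((0*(1 + 0))*(-28))*(-44) = ((0*1)*(-28))*(-44) = (0*(-28))*(-44) = 0*(-44) = 0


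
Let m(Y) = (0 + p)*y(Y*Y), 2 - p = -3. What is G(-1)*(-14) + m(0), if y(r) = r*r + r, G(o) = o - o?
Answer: 0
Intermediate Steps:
G(o) = 0
y(r) = r + r² (y(r) = r² + r = r + r²)
p = 5 (p = 2 - 1*(-3) = 2 + 3 = 5)
m(Y) = 5*Y²*(1 + Y²) (m(Y) = (0 + 5)*((Y*Y)*(1 + Y*Y)) = 5*(Y²*(1 + Y²)) = 5*Y²*(1 + Y²))
G(-1)*(-14) + m(0) = 0*(-14) + 5*0²*(1 + 0²) = 0 + 5*0*(1 + 0) = 0 + 5*0*1 = 0 + 0 = 0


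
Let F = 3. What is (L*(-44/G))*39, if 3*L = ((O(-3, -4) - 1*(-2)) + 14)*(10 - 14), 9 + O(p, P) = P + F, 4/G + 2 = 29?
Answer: 92664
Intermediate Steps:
G = 4/27 (G = 4/(-2 + 29) = 4/27 ≈ 0.14815)
O(p, P) = -6 + P (O(p, P) = -9 + (P + 3) = -9 + (3 + P) = -6 + P)
L = -8 (L = ((((-6 - 4) - 1*(-2)) + 14)*(10 - 14))/3 = (((-10 + 2) + 14)*(-4))/3 = ((-8 + 14)*(-4))/3 = (6*(-4))/3 = (⅓)*(-24) = -8)
(L*(-44/G))*39 = -(-352)/4/27*39 = -(-352)*27/4*39 = -8*(-297)*39 = 2376*39 = 92664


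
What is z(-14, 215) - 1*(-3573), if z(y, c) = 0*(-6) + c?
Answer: 3788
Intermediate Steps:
z(y, c) = c (z(y, c) = 0 + c = c)
z(-14, 215) - 1*(-3573) = 215 - 1*(-3573) = 215 + 3573 = 3788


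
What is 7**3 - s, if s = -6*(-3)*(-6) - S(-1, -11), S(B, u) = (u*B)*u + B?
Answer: 329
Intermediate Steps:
S(B, u) = B + B*u**2 (S(B, u) = (B*u)*u + B = B*u**2 + B = B + B*u**2)
s = 14 (s = -6*(-3)*(-6) - (-1)*(1 + (-11)**2) = 18*(-6) - (-1)*(1 + 121) = -108 - (-1)*122 = -108 - 1*(-122) = -108 + 122 = 14)
7**3 - s = 7**3 - 1*14 = 343 - 14 = 329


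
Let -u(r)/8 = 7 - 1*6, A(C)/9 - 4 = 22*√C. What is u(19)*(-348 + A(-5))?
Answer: 2496 - 1584*I*√5 ≈ 2496.0 - 3541.9*I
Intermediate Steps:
A(C) = 36 + 198*√C (A(C) = 36 + 9*(22*√C) = 36 + 198*√C)
u(r) = -8 (u(r) = -8*(7 - 1*6) = -8*(7 - 6) = -8*1 = -8)
u(19)*(-348 + A(-5)) = -8*(-348 + (36 + 198*√(-5))) = -8*(-348 + (36 + 198*(I*√5))) = -8*(-348 + (36 + 198*I*√5)) = -8*(-312 + 198*I*√5) = 2496 - 1584*I*√5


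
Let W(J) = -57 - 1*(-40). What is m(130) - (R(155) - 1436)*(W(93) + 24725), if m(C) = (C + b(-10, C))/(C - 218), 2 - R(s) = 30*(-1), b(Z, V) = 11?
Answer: 3052722675/88 ≈ 3.4690e+7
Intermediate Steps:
R(s) = 32 (R(s) = 2 - 30*(-1) = 2 - 1*(-30) = 2 + 30 = 32)
W(J) = -17 (W(J) = -57 + 40 = -17)
m(C) = (11 + C)/(-218 + C) (m(C) = (C + 11)/(C - 218) = (11 + C)/(-218 + C))
m(130) - (R(155) - 1436)*(W(93) + 24725) = (11 + 130)/(-218 + 130) - (32 - 1436)*(-17 + 24725) = 141/(-88) - (-1404)*24708 = -1/88*141 - 1*(-34690032) = -141/88 + 34690032 = 3052722675/88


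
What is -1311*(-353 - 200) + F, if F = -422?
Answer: 724561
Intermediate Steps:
-1311*(-353 - 200) + F = -1311*(-353 - 200) - 422 = -1311*(-553) - 422 = 724983 - 422 = 724561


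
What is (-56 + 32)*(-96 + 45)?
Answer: 1224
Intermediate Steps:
(-56 + 32)*(-96 + 45) = -24*(-51) = 1224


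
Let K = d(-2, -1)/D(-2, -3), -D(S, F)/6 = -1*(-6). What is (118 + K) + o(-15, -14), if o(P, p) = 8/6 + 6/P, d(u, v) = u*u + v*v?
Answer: 21383/180 ≈ 118.79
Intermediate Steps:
D(S, F) = -36 (D(S, F) = -(-6)*(-6) = -6*6 = -36)
d(u, v) = u² + v²
o(P, p) = 4/3 + 6/P (o(P, p) = 8*(⅙) + 6/P = 4/3 + 6/P)
K = -5/36 (K = ((-2)² + (-1)²)/(-36) = (4 + 1)*(-1/36) = 5*(-1/36) = -5/36 ≈ -0.13889)
(118 + K) + o(-15, -14) = (118 - 5/36) + (4/3 + 6/(-15)) = 4243/36 + (4/3 + 6*(-1/15)) = 4243/36 + (4/3 - ⅖) = 4243/36 + 14/15 = 21383/180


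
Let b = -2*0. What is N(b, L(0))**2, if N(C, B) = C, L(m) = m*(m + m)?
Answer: 0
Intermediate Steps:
b = 0
L(m) = 2*m**2 (L(m) = m*(2*m) = 2*m**2)
N(b, L(0))**2 = 0**2 = 0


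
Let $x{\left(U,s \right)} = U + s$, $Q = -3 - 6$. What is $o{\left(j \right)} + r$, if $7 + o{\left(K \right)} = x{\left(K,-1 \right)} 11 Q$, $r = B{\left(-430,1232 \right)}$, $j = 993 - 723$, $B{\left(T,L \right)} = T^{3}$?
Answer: $-79533638$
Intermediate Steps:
$Q = -9$ ($Q = -3 - 6 = -9$)
$j = 270$
$r = -79507000$ ($r = \left(-430\right)^{3} = -79507000$)
$o{\left(K \right)} = 92 - 99 K$ ($o{\left(K \right)} = -7 + \left(K - 1\right) 11 \left(-9\right) = -7 + \left(-1 + K\right) 11 \left(-9\right) = -7 + \left(-11 + 11 K\right) \left(-9\right) = -7 - \left(-99 + 99 K\right) = 92 - 99 K$)
$o{\left(j \right)} + r = \left(92 - 26730\right) - 79507000 = -26638 - 79507000 = -79533638$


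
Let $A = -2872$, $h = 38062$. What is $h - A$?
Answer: $40934$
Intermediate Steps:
$h - A = 38062 - -2872 = 38062 + 2872 = 40934$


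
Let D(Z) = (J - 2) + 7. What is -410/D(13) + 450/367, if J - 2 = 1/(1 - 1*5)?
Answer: -589730/9909 ≈ -59.515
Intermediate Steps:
J = 7/4 (J = 2 + 1/(1 - 1*5) = 2 + 1/(1 - 5) = 2 + 1/(-4) = 2 + 1*(-1/4) = 2 - 1/4 = 7/4 ≈ 1.7500)
D(Z) = 27/4 (D(Z) = (7/4 - 2) + 7 = -1/4 + 7 = 27/4)
-410/D(13) + 450/367 = -410/27/4 + 450/367 = -410*4/27 + 450*(1/367) = -1640/27 + 450/367 = -589730/9909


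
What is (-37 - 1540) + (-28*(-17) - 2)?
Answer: -1103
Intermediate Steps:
(-37 - 1540) + (-28*(-17) - 2) = -1577 + (476 - 2) = -1577 + 474 = -1103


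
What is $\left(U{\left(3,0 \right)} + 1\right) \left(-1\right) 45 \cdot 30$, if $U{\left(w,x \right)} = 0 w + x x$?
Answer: $-1350$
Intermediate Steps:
$U{\left(w,x \right)} = x^{2}$ ($U{\left(w,x \right)} = 0 + x^{2} = x^{2}$)
$\left(U{\left(3,0 \right)} + 1\right) \left(-1\right) 45 \cdot 30 = \left(0^{2} + 1\right) \left(-1\right) 45 \cdot 30 = \left(0 + 1\right) \left(-1\right) 45 \cdot 30 = 1 \left(-1\right) 45 \cdot 30 = \left(-1\right) 45 \cdot 30 = \left(-45\right) 30 = -1350$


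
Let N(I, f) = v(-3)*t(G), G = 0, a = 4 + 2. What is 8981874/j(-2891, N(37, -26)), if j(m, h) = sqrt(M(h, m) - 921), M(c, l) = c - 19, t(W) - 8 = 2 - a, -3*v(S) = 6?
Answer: -1496979*I*sqrt(237)/79 ≈ -2.9172e+5*I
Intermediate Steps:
v(S) = -2 (v(S) = -1/3*6 = -2)
a = 6
t(W) = 4 (t(W) = 8 + (2 - 1*6) = 8 + (2 - 6) = 8 - 4 = 4)
M(c, l) = -19 + c
N(I, f) = -8 (N(I, f) = -2*4 = -8)
j(m, h) = sqrt(-940 + h) (j(m, h) = sqrt((-19 + h) - 921) = sqrt(-940 + h))
8981874/j(-2891, N(37, -26)) = 8981874/(sqrt(-940 - 8)) = 8981874/(sqrt(-948)) = 8981874/((2*I*sqrt(237))) = 8981874*(-I*sqrt(237)/474) = -1496979*I*sqrt(237)/79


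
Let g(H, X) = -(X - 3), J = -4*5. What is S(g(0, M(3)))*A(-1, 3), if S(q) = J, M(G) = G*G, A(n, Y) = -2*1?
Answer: 40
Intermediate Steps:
A(n, Y) = -2
M(G) = G²
J = -20
g(H, X) = 3 - X (g(H, X) = -(-3 + X) = 3 - X)
S(q) = -20
S(g(0, M(3)))*A(-1, 3) = -20*(-2) = 40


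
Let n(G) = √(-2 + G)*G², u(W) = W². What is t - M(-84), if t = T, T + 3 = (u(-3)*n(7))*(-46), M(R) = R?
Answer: 81 - 20286*√5 ≈ -45280.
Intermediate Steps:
n(G) = G²*√(-2 + G)
T = -3 - 20286*√5 (T = -3 + ((-3)²*(7²*√(-2 + 7)))*(-46) = -3 + (9*(49*√5))*(-46) = -3 + (441*√5)*(-46) = -3 - 20286*√5 ≈ -45364.)
t = -3 - 20286*√5 ≈ -45364.
t - M(-84) = (-3 - 20286*√5) - 1*(-84) = (-3 - 20286*√5) + 84 = 81 - 20286*√5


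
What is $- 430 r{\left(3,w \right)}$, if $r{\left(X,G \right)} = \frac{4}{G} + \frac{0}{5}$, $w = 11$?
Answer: $- \frac{1720}{11} \approx -156.36$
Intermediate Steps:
$r{\left(X,G \right)} = \frac{4}{G}$ ($r{\left(X,G \right)} = \frac{4}{G} + 0 \cdot \frac{1}{5} = \frac{4}{G} + 0 = \frac{4}{G}$)
$- 430 r{\left(3,w \right)} = - 430 \cdot \frac{4}{11} = - 430 \cdot 4 \cdot \frac{1}{11} = \left(-430\right) \frac{4}{11} = - \frac{1720}{11}$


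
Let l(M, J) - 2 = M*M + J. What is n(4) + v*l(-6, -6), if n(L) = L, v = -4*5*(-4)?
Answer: 2564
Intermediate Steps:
v = 80 (v = -20*(-4) = 80)
l(M, J) = 2 + J + M**2 (l(M, J) = 2 + (M*M + J) = 2 + (M**2 + J) = 2 + (J + M**2) = 2 + J + M**2)
n(4) + v*l(-6, -6) = 4 + 80*(2 - 6 + (-6)**2) = 4 + 80*(2 - 6 + 36) = 4 + 80*32 = 4 + 2560 = 2564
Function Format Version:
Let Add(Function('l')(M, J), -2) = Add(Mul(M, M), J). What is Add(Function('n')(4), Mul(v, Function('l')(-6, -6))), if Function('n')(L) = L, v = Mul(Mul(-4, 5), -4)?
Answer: 2564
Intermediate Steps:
v = 80 (v = Mul(-20, -4) = 80)
Function('l')(M, J) = Add(2, J, Pow(M, 2)) (Function('l')(M, J) = Add(2, Add(Mul(M, M), J)) = Add(2, Add(Pow(M, 2), J)) = Add(2, Add(J, Pow(M, 2))) = Add(2, J, Pow(M, 2)))
Add(Function('n')(4), Mul(v, Function('l')(-6, -6))) = Add(4, Mul(80, Add(2, -6, Pow(-6, 2)))) = Add(4, Mul(80, Add(2, -6, 36))) = Add(4, Mul(80, 32)) = Add(4, 2560) = 2564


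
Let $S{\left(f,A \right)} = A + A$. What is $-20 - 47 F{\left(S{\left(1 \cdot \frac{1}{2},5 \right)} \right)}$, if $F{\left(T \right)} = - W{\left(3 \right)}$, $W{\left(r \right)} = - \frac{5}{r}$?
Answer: $- \frac{295}{3} \approx -98.333$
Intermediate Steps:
$S{\left(f,A \right)} = 2 A$
$F{\left(T \right)} = \frac{5}{3}$ ($F{\left(T \right)} = - \frac{-5}{3} = \left(-1\right) \left(- \frac{5}{3}\right) = \frac{5}{3}$)
$-20 - 47 F{\left(S{\left(1 \cdot \frac{1}{2},5 \right)} \right)} = -20 - \frac{235}{3} = - \frac{295}{3}$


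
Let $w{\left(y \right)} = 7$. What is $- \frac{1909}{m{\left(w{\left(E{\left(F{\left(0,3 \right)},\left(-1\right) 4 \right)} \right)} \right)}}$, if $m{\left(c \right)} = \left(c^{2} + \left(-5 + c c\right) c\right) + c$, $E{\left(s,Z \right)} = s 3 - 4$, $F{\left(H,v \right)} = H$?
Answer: $- \frac{1909}{364} \approx -5.2445$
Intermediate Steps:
$E{\left(s,Z \right)} = -4 + 3 s$ ($E{\left(s,Z \right)} = 3 s - 4 = -4 + 3 s$)
$m{\left(c \right)} = c + c^{2} + c \left(-5 + c^{2}\right)$ ($m{\left(c \right)} = \left(c^{2} + \left(-5 + c^{2}\right) c\right) + c = \left(c^{2} + c \left(-5 + c^{2}\right)\right) + c = c + c^{2} + c \left(-5 + c^{2}\right)$)
$- \frac{1909}{m{\left(w{\left(E{\left(F{\left(0,3 \right)},\left(-1\right) 4 \right)} \right)} \right)}} = - \frac{1909}{7 \left(-4 + 7 + 7^{2}\right)} = - \frac{1909}{7 \left(-4 + 7 + 49\right)} = - \frac{1909}{7 \cdot 52} = - \frac{1909}{364}$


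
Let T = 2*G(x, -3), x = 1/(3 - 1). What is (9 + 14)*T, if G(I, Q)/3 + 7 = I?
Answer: -897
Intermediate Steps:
x = 1/2 ≈ 0.50000
G(I, Q) = -21 + 3*I
T = -39 (T = 2*(-21 + 3*(1/2)) = 2*(-21 + 3/2) = 2*(-39/2) = -39)
(9 + 14)*T = (9 + 14)*(-39) = 23*(-39) = -897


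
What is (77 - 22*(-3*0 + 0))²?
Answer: 5929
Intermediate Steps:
(77 - 22*(-3*0 + 0))² = (77 - 22*(0 + 0))² = (77 - 22*0)² = (77 + 0)² = 77² = 5929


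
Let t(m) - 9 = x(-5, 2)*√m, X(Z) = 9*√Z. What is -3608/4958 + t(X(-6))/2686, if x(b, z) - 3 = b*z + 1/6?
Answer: -4823233/6658594 - 41*(-6)^(¼)/5372 ≈ -0.73281 - 0.0084464*I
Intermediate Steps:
x(b, z) = 19/6 + b*z (x(b, z) = 3 + (b*z + 1/6) = 3 + (b*z + ⅙) = 3 + (⅙ + b*z) = 19/6 + b*z)
t(m) = 9 - 41*√m/6 (t(m) = 9 + (19/6 - 5*2)*√m = 9 + (19/6 - 10)*√m = 9 - 41*√m/6)
-3608/4958 + t(X(-6))/2686 = -3608/4958 + (9 - 41*3*(-6)^(¼)/6)/2686 = -3608*1/4958 + (9 - 41*3*(6^(¼)*√I)/6)*(1/2686) = -1804/2479 + (9 - 41*3*6^(¼)*√I/6)*(1/2686) = -1804/2479 + (9 - 41*6^(¼)*√I/2)*(1/2686) = -1804/2479 + (9/2686 - 41*6^(¼)*√I/5372) = -4823233/6658594 - 41*6^(¼)*√I/5372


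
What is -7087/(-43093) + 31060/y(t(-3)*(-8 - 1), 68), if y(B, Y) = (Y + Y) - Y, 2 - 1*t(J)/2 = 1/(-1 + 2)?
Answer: 334737624/732581 ≈ 456.93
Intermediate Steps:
t(J) = 2 (t(J) = 4 - 2/(-1 + 2) = 4 - 2/1 = 4 - 2*1 = 4 - 2 = 2)
y(B, Y) = Y (y(B, Y) = 2*Y - Y = Y)
-7087/(-43093) + 31060/y(t(-3)*(-8 - 1), 68) = -7087/(-43093) + 31060/68 = -7087*(-1/43093) + 31060*(1/68) = 7087/43093 + 7765/17 = 334737624/732581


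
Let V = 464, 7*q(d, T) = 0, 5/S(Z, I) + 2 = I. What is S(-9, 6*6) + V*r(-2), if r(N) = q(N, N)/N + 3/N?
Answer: -23659/34 ≈ -695.85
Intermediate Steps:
S(Z, I) = 5/(-2 + I)
q(d, T) = 0 (q(d, T) = (⅐)*0 = 0)
r(N) = 3/N (r(N) = 0/N + 3/N = 0 + 3/N = 3/N)
S(-9, 6*6) + V*r(-2) = 5/(-2 + 6*6) + 464*(3/(-2)) = 5/(-2 + 36) + 464*(3*(-½)) = 5/34 + 464*(-3/2) = 5*(1/34) - 696 = 5/34 - 696 = -23659/34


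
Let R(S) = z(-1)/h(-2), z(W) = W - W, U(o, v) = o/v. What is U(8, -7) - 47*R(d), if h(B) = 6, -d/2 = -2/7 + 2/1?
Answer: -8/7 ≈ -1.1429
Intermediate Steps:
d = -24/7 (d = -2*(-2/7 + 2/1) = -2*(-2*⅐ + 2*1) = -2*(-2/7 + 2) = -2*12/7 = -24/7 ≈ -3.4286)
z(W) = 0
R(S) = 0 (R(S) = 0/6 = 0*(⅙) = 0)
U(8, -7) - 47*R(d) = 8/(-7) - 47*0 = 8*(-⅐) + 0 = -8/7 + 0 = -8/7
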